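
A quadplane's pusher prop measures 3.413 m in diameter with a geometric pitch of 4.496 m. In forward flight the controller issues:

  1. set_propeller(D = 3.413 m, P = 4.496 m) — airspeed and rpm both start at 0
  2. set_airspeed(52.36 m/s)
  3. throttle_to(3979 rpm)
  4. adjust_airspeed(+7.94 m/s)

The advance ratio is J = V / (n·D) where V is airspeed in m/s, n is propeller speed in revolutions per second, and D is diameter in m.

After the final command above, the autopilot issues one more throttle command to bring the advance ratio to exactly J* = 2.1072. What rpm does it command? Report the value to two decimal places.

set_propeller: D = 3.413 m, P = 4.496 m (p = P/D = 1.317316); state ← (V=0, rpm=0)
set_airspeed(52.36): V ← 52.36 m/s
throttle_to(3979): rpm ← 3979
adjust_airspeed(+7.94): V ← 52.36 +7.94 = 60.3 m/s
final state: V = 60.3 m/s, rpm = 3979 → n = rpm/60 = 66.316667 rev/s
target J* = 2.1072; solve J* = V/(n·D) for n: n = V/(J*·D) = 60.3/(2.1072 × 3.413) = 8.384463 rev/s
rpm = 60·n = 503.067796

rpm = 503.07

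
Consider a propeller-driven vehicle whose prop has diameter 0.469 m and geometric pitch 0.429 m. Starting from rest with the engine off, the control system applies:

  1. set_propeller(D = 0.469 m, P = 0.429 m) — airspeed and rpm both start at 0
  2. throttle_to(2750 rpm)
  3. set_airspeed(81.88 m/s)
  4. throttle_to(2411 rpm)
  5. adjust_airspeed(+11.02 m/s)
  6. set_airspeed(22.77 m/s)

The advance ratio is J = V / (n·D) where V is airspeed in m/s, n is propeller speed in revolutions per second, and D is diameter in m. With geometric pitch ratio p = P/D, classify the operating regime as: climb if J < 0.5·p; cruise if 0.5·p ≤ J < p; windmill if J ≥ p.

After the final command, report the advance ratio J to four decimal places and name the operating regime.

J = 1.2082, regime = windmill

set_propeller: D = 0.469 m, P = 0.429 m (p = P/D = 0.914712); state ← (V=0, rpm=0)
throttle_to(2750): rpm ← 2750
set_airspeed(81.88): V ← 81.88 m/s
throttle_to(2411): rpm ← 2411
adjust_airspeed(+11.02): V ← 81.88 +11.02 = 92.9 m/s
set_airspeed(22.77): V ← 22.77 m/s
final state: V = 22.77 m/s, rpm = 2411 → n = rpm/60 = 40.183333 rev/s
J = V / (n·D) = 22.77 / (40.183333 × 0.469) = 1.208215
regime bands: climb J<0.4574 | cruise [0.4574, 0.9147) | windmill J≥0.9147
J = 1.2082 → windmill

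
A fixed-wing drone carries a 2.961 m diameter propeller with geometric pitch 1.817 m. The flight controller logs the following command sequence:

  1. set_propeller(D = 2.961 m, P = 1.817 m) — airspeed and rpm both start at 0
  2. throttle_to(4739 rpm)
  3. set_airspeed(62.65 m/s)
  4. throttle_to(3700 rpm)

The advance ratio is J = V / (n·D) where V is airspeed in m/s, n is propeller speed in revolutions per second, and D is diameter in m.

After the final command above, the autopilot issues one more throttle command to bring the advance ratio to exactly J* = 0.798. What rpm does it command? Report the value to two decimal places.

rpm = 1590.86

set_propeller: D = 2.961 m, P = 1.817 m (p = P/D = 0.613644); state ← (V=0, rpm=0)
throttle_to(4739): rpm ← 4739
set_airspeed(62.65): V ← 62.65 m/s
throttle_to(3700): rpm ← 3700
final state: V = 62.65 m/s, rpm = 3700 → n = rpm/60 = 61.666667 rev/s
target J* = 0.798; solve J* = V/(n·D) for n: n = V/(J*·D) = 62.65/(0.798 × 2.961) = 26.514276 rev/s
rpm = 60·n = 1590.856574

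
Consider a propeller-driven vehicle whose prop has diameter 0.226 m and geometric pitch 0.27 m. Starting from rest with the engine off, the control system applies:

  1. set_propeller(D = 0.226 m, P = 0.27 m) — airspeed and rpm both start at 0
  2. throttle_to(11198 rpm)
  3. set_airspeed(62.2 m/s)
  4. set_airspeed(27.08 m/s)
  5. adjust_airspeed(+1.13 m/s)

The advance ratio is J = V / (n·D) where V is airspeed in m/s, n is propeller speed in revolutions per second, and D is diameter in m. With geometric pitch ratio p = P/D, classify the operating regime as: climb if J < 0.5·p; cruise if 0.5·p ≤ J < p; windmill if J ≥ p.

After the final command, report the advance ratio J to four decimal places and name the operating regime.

J = 0.6688, regime = cruise

set_propeller: D = 0.226 m, P = 0.27 m (p = P/D = 1.194690); state ← (V=0, rpm=0)
throttle_to(11198): rpm ← 11198
set_airspeed(62.2): V ← 62.2 m/s
set_airspeed(27.08): V ← 27.08 m/s
adjust_airspeed(+1.13): V ← 27.08 +1.13 = 28.21 m/s
final state: V = 28.21 m/s, rpm = 11198 → n = rpm/60 = 186.633333 rev/s
J = V / (n·D) = 28.21 / (186.633333 × 0.226) = 0.668814
regime bands: climb J<0.5973 | cruise [0.5973, 1.1947) | windmill J≥1.1947
J = 0.6688 → cruise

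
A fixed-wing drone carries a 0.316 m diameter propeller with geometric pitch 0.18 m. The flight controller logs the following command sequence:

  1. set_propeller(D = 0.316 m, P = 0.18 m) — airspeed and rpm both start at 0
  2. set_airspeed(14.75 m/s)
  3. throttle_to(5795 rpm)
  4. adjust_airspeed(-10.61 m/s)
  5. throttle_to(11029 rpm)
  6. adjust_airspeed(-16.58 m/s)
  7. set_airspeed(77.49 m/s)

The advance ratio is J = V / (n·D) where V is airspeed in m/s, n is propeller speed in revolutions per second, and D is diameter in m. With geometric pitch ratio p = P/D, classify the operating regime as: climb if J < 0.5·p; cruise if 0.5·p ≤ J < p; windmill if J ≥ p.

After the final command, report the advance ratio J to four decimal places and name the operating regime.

J = 1.3341, regime = windmill

set_propeller: D = 0.316 m, P = 0.18 m (p = P/D = 0.569620); state ← (V=0, rpm=0)
set_airspeed(14.75): V ← 14.75 m/s
throttle_to(5795): rpm ← 5795
adjust_airspeed(-10.61): V ← 14.75 -10.61 = 4.14 m/s
throttle_to(11029): rpm ← 11029
adjust_airspeed(-16.58): V ← 4.14 -16.58 = -12.44 m/s
set_airspeed(77.49): V ← 77.49 m/s
final state: V = 77.49 m/s, rpm = 11029 → n = rpm/60 = 183.816667 rev/s
J = V / (n·D) = 77.49 / (183.816667 × 0.316) = 1.334055
regime bands: climb J<0.2848 | cruise [0.2848, 0.5696) | windmill J≥0.5696
J = 1.3341 → windmill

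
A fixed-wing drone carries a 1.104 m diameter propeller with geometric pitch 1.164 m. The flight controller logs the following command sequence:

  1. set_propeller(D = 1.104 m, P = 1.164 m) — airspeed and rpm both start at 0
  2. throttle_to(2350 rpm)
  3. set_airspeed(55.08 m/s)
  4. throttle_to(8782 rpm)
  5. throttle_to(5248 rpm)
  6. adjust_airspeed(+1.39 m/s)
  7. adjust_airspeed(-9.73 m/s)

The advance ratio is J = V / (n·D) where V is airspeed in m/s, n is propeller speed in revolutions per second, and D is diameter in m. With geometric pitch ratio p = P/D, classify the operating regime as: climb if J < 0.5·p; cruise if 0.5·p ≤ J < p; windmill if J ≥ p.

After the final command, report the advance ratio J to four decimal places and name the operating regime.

set_propeller: D = 1.104 m, P = 1.164 m (p = P/D = 1.054348); state ← (V=0, rpm=0)
throttle_to(2350): rpm ← 2350
set_airspeed(55.08): V ← 55.08 m/s
throttle_to(8782): rpm ← 8782
throttle_to(5248): rpm ← 5248
adjust_airspeed(+1.39): V ← 55.08 +1.39 = 56.47 m/s
adjust_airspeed(-9.73): V ← 56.47 -9.73 = 46.74 m/s
final state: V = 46.74 m/s, rpm = 5248 → n = rpm/60 = 87.466667 rev/s
J = V / (n·D) = 46.74 / (87.466667 × 1.104) = 0.484035
regime bands: climb J<0.5272 | cruise [0.5272, 1.0543) | windmill J≥1.0543
J = 0.4840 → climb

J = 0.4840, regime = climb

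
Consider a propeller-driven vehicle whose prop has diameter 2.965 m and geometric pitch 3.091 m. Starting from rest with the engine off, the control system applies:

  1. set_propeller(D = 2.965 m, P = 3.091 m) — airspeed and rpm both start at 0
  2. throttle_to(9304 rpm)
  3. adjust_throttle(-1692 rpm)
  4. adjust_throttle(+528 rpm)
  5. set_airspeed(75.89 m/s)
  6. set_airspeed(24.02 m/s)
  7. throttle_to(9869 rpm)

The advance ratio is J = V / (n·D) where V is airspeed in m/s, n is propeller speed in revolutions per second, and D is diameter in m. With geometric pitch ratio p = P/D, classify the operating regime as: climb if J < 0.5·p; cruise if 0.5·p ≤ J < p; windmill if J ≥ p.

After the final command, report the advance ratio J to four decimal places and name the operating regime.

J = 0.0493, regime = climb

set_propeller: D = 2.965 m, P = 3.091 m (p = P/D = 1.042496); state ← (V=0, rpm=0)
throttle_to(9304): rpm ← 9304
adjust_throttle(-1692): rpm ← 9304 -1692 = 7612
adjust_throttle(+528): rpm ← 7612 +528 = 8140
set_airspeed(75.89): V ← 75.89 m/s
set_airspeed(24.02): V ← 24.02 m/s
throttle_to(9869): rpm ← 9869
final state: V = 24.02 m/s, rpm = 9869 → n = rpm/60 = 164.483333 rev/s
J = V / (n·D) = 24.02 / (164.483333 × 2.965) = 0.049252
regime bands: climb J<0.5212 | cruise [0.5212, 1.0425) | windmill J≥1.0425
J = 0.0493 → climb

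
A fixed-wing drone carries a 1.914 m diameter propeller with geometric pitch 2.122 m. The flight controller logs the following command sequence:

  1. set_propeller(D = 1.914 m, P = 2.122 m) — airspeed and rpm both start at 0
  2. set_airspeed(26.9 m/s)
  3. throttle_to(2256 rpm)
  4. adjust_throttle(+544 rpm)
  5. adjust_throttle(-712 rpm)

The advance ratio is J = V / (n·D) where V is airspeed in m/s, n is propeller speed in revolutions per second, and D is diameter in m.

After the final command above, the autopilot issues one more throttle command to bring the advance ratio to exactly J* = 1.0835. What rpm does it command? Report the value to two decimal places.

rpm = 778.27

set_propeller: D = 1.914 m, P = 2.122 m (p = P/D = 1.108673); state ← (V=0, rpm=0)
set_airspeed(26.9): V ← 26.9 m/s
throttle_to(2256): rpm ← 2256
adjust_throttle(+544): rpm ← 2256 +544 = 2800
adjust_throttle(-712): rpm ← 2800 -712 = 2088
final state: V = 26.9 m/s, rpm = 2088 → n = rpm/60 = 34.800000 rev/s
target J* = 1.0835; solve J* = V/(n·D) for n: n = V/(J*·D) = 26.9/(1.0835 × 1.914) = 12.971238 rev/s
rpm = 60·n = 778.274285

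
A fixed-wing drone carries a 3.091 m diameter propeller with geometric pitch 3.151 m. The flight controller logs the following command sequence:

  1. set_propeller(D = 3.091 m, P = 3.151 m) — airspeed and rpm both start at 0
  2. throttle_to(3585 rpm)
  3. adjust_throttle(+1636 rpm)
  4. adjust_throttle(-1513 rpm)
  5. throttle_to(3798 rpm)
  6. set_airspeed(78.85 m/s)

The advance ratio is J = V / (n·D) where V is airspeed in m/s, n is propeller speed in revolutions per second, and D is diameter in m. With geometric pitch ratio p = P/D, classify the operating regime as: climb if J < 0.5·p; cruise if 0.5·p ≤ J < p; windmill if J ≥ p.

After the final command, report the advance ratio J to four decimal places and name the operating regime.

set_propeller: D = 3.091 m, P = 3.151 m (p = P/D = 1.019411); state ← (V=0, rpm=0)
throttle_to(3585): rpm ← 3585
adjust_throttle(+1636): rpm ← 3585 +1636 = 5221
adjust_throttle(-1513): rpm ← 5221 -1513 = 3708
throttle_to(3798): rpm ← 3798
set_airspeed(78.85): V ← 78.85 m/s
final state: V = 78.85 m/s, rpm = 3798 → n = rpm/60 = 63.300000 rev/s
J = V / (n·D) = 78.85 / (63.300000 × 3.091) = 0.402994
regime bands: climb J<0.5097 | cruise [0.5097, 1.0194) | windmill J≥1.0194
J = 0.4030 → climb

J = 0.4030, regime = climb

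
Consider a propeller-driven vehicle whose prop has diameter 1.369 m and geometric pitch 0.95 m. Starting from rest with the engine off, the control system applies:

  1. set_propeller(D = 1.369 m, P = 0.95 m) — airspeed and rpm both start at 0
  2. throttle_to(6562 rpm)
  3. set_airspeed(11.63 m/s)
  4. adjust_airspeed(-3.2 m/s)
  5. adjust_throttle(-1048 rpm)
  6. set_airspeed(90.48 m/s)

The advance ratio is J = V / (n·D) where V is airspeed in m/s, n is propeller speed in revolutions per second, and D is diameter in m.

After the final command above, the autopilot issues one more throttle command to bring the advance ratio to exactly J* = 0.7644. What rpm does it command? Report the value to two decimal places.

set_propeller: D = 1.369 m, P = 0.95 m (p = P/D = 0.693937); state ← (V=0, rpm=0)
throttle_to(6562): rpm ← 6562
set_airspeed(11.63): V ← 11.63 m/s
adjust_airspeed(-3.2): V ← 11.63 -3.2 = 8.43 m/s
adjust_throttle(-1048): rpm ← 6562 -1048 = 5514
set_airspeed(90.48): V ← 90.48 m/s
final state: V = 90.48 m/s, rpm = 5514 → n = rpm/60 = 91.900000 rev/s
target J* = 0.7644; solve J* = V/(n·D) for n: n = V/(J*·D) = 90.48/(0.7644 × 1.369) = 86.462635 rev/s
rpm = 60·n = 5187.758084

rpm = 5187.76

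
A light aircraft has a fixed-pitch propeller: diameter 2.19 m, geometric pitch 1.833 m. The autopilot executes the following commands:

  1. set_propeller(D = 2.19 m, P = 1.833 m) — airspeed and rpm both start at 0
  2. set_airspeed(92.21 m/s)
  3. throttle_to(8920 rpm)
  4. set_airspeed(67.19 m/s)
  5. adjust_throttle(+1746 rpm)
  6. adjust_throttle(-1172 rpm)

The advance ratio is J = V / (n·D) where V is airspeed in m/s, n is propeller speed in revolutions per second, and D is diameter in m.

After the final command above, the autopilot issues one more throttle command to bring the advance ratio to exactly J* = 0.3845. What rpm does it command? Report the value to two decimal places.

rpm = 4787.57

set_propeller: D = 2.19 m, P = 1.833 m (p = P/D = 0.836986); state ← (V=0, rpm=0)
set_airspeed(92.21): V ← 92.21 m/s
throttle_to(8920): rpm ← 8920
set_airspeed(67.19): V ← 67.19 m/s
adjust_throttle(+1746): rpm ← 8920 +1746 = 10666
adjust_throttle(-1172): rpm ← 10666 -1172 = 9494
final state: V = 67.19 m/s, rpm = 9494 → n = rpm/60 = 158.233333 rev/s
target J* = 0.3845; solve J* = V/(n·D) for n: n = V/(J*·D) = 67.19/(0.3845 × 2.19) = 79.792888 rev/s
rpm = 60·n = 4787.573258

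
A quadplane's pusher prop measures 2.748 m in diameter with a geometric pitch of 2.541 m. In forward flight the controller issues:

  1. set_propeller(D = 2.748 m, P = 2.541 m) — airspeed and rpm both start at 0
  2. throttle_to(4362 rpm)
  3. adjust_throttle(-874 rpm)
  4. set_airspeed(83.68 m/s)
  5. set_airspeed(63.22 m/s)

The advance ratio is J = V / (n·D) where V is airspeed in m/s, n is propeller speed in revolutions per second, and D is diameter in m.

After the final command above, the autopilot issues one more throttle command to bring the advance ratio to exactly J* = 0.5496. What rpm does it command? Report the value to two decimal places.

set_propeller: D = 2.748 m, P = 2.541 m (p = P/D = 0.924672); state ← (V=0, rpm=0)
throttle_to(4362): rpm ← 4362
adjust_throttle(-874): rpm ← 4362 -874 = 3488
set_airspeed(83.68): V ← 83.68 m/s
set_airspeed(63.22): V ← 63.22 m/s
final state: V = 63.22 m/s, rpm = 3488 → n = rpm/60 = 58.133333 rev/s
target J* = 0.5496; solve J* = V/(n·D) for n: n = V/(J*·D) = 63.22/(0.5496 × 2.748) = 41.859211 rev/s
rpm = 60·n = 2511.552666

rpm = 2511.55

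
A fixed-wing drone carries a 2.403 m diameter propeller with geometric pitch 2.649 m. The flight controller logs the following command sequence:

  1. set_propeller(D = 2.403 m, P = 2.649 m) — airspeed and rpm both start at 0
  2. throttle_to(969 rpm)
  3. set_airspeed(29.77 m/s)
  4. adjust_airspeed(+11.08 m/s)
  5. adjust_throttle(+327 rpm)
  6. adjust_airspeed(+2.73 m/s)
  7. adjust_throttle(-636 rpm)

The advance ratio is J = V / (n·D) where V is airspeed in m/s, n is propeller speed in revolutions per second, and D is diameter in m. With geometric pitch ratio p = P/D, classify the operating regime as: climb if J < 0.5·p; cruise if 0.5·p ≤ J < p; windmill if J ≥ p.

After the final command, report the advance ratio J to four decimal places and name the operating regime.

set_propeller: D = 2.403 m, P = 2.649 m (p = P/D = 1.102372); state ← (V=0, rpm=0)
throttle_to(969): rpm ← 969
set_airspeed(29.77): V ← 29.77 m/s
adjust_airspeed(+11.08): V ← 29.77 +11.08 = 40.85 m/s
adjust_throttle(+327): rpm ← 969 +327 = 1296
adjust_airspeed(+2.73): V ← 40.85 +2.73 = 43.58 m/s
adjust_throttle(-636): rpm ← 1296 -636 = 660
final state: V = 43.58 m/s, rpm = 660 → n = rpm/60 = 11.000000 rev/s
J = V / (n·D) = 43.58 / (11.000000 × 2.403) = 1.648697
regime bands: climb J<0.5512 | cruise [0.5512, 1.1024) | windmill J≥1.1024
J = 1.6487 → windmill

J = 1.6487, regime = windmill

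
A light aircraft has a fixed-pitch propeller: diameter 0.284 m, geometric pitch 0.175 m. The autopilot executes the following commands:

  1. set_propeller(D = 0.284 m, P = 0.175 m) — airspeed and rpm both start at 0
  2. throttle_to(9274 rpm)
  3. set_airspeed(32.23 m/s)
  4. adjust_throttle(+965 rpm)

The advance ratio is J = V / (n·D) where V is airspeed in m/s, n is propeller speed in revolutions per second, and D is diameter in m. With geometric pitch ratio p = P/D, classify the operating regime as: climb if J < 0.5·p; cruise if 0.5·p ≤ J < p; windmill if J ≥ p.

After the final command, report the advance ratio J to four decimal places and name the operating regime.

J = 0.6650, regime = windmill

set_propeller: D = 0.284 m, P = 0.175 m (p = P/D = 0.616197); state ← (V=0, rpm=0)
throttle_to(9274): rpm ← 9274
set_airspeed(32.23): V ← 32.23 m/s
adjust_throttle(+965): rpm ← 9274 +965 = 10239
final state: V = 32.23 m/s, rpm = 10239 → n = rpm/60 = 170.650000 rev/s
J = V / (n·D) = 32.23 / (170.650000 × 0.284) = 0.665021
regime bands: climb J<0.3081 | cruise [0.3081, 0.6162) | windmill J≥0.6162
J = 0.6650 → windmill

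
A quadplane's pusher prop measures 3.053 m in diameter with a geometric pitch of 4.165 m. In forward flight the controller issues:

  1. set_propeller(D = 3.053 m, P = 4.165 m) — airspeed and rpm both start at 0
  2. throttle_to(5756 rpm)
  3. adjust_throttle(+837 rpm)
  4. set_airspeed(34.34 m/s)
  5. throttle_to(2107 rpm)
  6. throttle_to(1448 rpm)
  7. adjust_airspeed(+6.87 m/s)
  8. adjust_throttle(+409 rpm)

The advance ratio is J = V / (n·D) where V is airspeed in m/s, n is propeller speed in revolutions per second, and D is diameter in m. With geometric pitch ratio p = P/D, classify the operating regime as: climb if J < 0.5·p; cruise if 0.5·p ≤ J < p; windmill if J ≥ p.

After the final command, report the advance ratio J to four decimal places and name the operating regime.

J = 0.4361, regime = climb

set_propeller: D = 3.053 m, P = 4.165 m (p = P/D = 1.364232); state ← (V=0, rpm=0)
throttle_to(5756): rpm ← 5756
adjust_throttle(+837): rpm ← 5756 +837 = 6593
set_airspeed(34.34): V ← 34.34 m/s
throttle_to(2107): rpm ← 2107
throttle_to(1448): rpm ← 1448
adjust_airspeed(+6.87): V ← 34.34 +6.87 = 41.21 m/s
adjust_throttle(+409): rpm ← 1448 +409 = 1857
final state: V = 41.21 m/s, rpm = 1857 → n = rpm/60 = 30.950000 rev/s
J = V / (n·D) = 41.21 / (30.950000 × 3.053) = 0.436129
regime bands: climb J<0.6821 | cruise [0.6821, 1.3642) | windmill J≥1.3642
J = 0.4361 → climb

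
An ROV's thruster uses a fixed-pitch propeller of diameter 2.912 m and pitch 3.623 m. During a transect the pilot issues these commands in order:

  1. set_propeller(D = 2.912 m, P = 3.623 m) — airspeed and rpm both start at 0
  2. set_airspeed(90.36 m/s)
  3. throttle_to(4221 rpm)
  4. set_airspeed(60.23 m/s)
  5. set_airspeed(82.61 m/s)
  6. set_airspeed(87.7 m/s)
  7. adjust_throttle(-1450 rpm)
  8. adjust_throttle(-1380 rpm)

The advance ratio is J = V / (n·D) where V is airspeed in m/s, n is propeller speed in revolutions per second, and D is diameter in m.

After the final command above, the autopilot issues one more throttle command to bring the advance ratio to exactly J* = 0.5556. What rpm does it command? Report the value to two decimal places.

set_propeller: D = 2.912 m, P = 3.623 m (p = P/D = 1.244162); state ← (V=0, rpm=0)
set_airspeed(90.36): V ← 90.36 m/s
throttle_to(4221): rpm ← 4221
set_airspeed(60.23): V ← 60.23 m/s
set_airspeed(82.61): V ← 82.61 m/s
set_airspeed(87.7): V ← 87.7 m/s
adjust_throttle(-1450): rpm ← 4221 -1450 = 2771
adjust_throttle(-1380): rpm ← 2771 -1380 = 1391
final state: V = 87.7 m/s, rpm = 1391 → n = rpm/60 = 23.183333 rev/s
target J* = 0.5556; solve J* = V/(n·D) for n: n = V/(J*·D) = 87.7/(0.5556 × 2.912) = 54.205828 rev/s
rpm = 60·n = 3252.349702

rpm = 3252.35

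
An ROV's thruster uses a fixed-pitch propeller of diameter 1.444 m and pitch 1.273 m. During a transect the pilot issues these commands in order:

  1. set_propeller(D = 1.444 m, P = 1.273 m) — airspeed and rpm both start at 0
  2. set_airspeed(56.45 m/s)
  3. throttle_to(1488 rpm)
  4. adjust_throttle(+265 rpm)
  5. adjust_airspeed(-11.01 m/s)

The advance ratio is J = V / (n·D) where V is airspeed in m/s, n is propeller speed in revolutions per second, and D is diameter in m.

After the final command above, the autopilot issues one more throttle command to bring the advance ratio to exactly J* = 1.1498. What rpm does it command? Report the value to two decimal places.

rpm = 1642.10

set_propeller: D = 1.444 m, P = 1.273 m (p = P/D = 0.881579); state ← (V=0, rpm=0)
set_airspeed(56.45): V ← 56.45 m/s
throttle_to(1488): rpm ← 1488
adjust_throttle(+265): rpm ← 1488 +265 = 1753
adjust_airspeed(-11.01): V ← 56.45 -11.01 = 45.44 m/s
final state: V = 45.44 m/s, rpm = 1753 → n = rpm/60 = 29.216667 rev/s
target J* = 1.1498; solve J* = V/(n·D) for n: n = V/(J*·D) = 45.44/(1.1498 × 1.444) = 27.368363 rev/s
rpm = 60·n = 1642.101794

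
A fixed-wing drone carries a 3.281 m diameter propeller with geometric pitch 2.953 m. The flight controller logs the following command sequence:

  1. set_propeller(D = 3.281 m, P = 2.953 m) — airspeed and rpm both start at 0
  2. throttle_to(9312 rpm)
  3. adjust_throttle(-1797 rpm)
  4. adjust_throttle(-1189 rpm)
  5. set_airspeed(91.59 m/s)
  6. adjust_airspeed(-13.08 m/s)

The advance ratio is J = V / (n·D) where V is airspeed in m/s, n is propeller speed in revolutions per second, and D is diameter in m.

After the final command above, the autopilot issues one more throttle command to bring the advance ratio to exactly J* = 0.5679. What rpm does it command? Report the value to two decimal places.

rpm = 2528.12

set_propeller: D = 3.281 m, P = 2.953 m (p = P/D = 0.900030); state ← (V=0, rpm=0)
throttle_to(9312): rpm ← 9312
adjust_throttle(-1797): rpm ← 9312 -1797 = 7515
adjust_throttle(-1189): rpm ← 7515 -1189 = 6326
set_airspeed(91.59): V ← 91.59 m/s
adjust_airspeed(-13.08): V ← 91.59 -13.08 = 78.51 m/s
final state: V = 78.51 m/s, rpm = 6326 → n = rpm/60 = 105.433333 rev/s
target J* = 0.5679; solve J* = V/(n·D) for n: n = V/(J*·D) = 78.51/(0.5679 × 3.281) = 42.135376 rev/s
rpm = 60·n = 2528.122586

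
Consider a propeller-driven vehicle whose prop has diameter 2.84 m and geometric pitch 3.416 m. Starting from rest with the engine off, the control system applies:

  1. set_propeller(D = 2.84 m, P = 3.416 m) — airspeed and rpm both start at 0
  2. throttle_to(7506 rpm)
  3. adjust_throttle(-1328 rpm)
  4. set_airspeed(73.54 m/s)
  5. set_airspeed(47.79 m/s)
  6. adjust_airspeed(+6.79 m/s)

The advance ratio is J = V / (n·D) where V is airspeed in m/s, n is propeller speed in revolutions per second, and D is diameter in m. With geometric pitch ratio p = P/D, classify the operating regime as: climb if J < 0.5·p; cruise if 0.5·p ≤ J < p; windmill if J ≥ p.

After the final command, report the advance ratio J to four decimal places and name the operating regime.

J = 0.1866, regime = climb

set_propeller: D = 2.84 m, P = 3.416 m (p = P/D = 1.202817); state ← (V=0, rpm=0)
throttle_to(7506): rpm ← 7506
adjust_throttle(-1328): rpm ← 7506 -1328 = 6178
set_airspeed(73.54): V ← 73.54 m/s
set_airspeed(47.79): V ← 47.79 m/s
adjust_airspeed(+6.79): V ← 47.79 +6.79 = 54.58 m/s
final state: V = 54.58 m/s, rpm = 6178 → n = rpm/60 = 102.966667 rev/s
J = V / (n·D) = 54.58 / (102.966667 × 2.84) = 0.186646
regime bands: climb J<0.6014 | cruise [0.6014, 1.2028) | windmill J≥1.2028
J = 0.1866 → climb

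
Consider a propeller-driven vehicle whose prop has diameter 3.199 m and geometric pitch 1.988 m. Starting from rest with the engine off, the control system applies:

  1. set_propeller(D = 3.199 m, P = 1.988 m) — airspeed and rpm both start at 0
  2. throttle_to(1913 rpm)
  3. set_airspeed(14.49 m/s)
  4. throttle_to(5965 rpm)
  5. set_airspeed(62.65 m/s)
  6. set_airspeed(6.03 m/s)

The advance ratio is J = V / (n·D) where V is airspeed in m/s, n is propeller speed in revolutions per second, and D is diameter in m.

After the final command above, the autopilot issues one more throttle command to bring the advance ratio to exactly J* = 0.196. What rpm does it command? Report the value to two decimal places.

set_propeller: D = 3.199 m, P = 1.988 m (p = P/D = 0.621444); state ← (V=0, rpm=0)
throttle_to(1913): rpm ← 1913
set_airspeed(14.49): V ← 14.49 m/s
throttle_to(5965): rpm ← 5965
set_airspeed(62.65): V ← 62.65 m/s
set_airspeed(6.03): V ← 6.03 m/s
final state: V = 6.03 m/s, rpm = 5965 → n = rpm/60 = 99.416667 rev/s
target J* = 0.196; solve J* = V/(n·D) for n: n = V/(J*·D) = 6.03/(0.196 × 3.199) = 9.617164 rev/s
rpm = 60·n = 577.029812

rpm = 577.03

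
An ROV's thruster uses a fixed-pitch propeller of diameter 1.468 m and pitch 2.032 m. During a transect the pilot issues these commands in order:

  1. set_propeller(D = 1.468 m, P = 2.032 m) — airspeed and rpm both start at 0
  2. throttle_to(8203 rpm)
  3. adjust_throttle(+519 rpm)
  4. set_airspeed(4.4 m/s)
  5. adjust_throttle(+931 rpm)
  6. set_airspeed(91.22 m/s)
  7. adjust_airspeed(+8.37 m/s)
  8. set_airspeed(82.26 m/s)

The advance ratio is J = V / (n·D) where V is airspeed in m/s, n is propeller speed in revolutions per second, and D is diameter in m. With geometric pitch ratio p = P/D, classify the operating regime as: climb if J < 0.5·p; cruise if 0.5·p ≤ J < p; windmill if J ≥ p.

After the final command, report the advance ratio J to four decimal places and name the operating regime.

set_propeller: D = 1.468 m, P = 2.032 m (p = P/D = 1.384196); state ← (V=0, rpm=0)
throttle_to(8203): rpm ← 8203
adjust_throttle(+519): rpm ← 8203 +519 = 8722
set_airspeed(4.4): V ← 4.4 m/s
adjust_throttle(+931): rpm ← 8722 +931 = 9653
set_airspeed(91.22): V ← 91.22 m/s
adjust_airspeed(+8.37): V ← 91.22 +8.37 = 99.59 m/s
set_airspeed(82.26): V ← 82.26 m/s
final state: V = 82.26 m/s, rpm = 9653 → n = rpm/60 = 160.883333 rev/s
J = V / (n·D) = 82.26 / (160.883333 × 1.468) = 0.348298
regime bands: climb J<0.6921 | cruise [0.6921, 1.3842) | windmill J≥1.3842
J = 0.3483 → climb

J = 0.3483, regime = climb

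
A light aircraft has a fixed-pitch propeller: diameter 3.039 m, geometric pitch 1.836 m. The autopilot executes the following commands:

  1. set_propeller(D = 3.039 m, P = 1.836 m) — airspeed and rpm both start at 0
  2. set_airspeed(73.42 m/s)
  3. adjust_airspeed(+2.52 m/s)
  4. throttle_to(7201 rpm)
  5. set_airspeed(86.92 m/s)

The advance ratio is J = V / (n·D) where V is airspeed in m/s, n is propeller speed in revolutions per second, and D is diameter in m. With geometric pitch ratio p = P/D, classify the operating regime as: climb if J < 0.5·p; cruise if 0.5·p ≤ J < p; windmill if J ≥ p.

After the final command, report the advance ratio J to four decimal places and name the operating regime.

J = 0.2383, regime = climb

set_propeller: D = 3.039 m, P = 1.836 m (p = P/D = 0.604146); state ← (V=0, rpm=0)
set_airspeed(73.42): V ← 73.42 m/s
adjust_airspeed(+2.52): V ← 73.42 +2.52 = 75.94 m/s
throttle_to(7201): rpm ← 7201
set_airspeed(86.92): V ← 86.92 m/s
final state: V = 86.92 m/s, rpm = 7201 → n = rpm/60 = 120.016667 rev/s
J = V / (n·D) = 86.92 / (120.016667 × 3.039) = 0.238313
regime bands: climb J<0.3021 | cruise [0.3021, 0.6041) | windmill J≥0.6041
J = 0.2383 → climb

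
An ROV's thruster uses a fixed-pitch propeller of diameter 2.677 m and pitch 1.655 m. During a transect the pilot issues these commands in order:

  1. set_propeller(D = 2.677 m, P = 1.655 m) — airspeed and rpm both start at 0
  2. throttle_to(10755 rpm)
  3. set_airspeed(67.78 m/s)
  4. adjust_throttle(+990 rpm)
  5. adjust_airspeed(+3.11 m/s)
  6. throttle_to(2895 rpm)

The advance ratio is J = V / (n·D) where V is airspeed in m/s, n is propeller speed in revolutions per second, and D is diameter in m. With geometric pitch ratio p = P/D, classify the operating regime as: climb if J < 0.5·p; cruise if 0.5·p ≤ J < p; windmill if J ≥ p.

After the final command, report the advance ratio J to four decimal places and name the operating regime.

set_propeller: D = 2.677 m, P = 1.655 m (p = P/D = 0.618229); state ← (V=0, rpm=0)
throttle_to(10755): rpm ← 10755
set_airspeed(67.78): V ← 67.78 m/s
adjust_throttle(+990): rpm ← 10755 +990 = 11745
adjust_airspeed(+3.11): V ← 67.78 +3.11 = 70.89 m/s
throttle_to(2895): rpm ← 2895
final state: V = 70.89 m/s, rpm = 2895 → n = rpm/60 = 48.250000 rev/s
J = V / (n·D) = 70.89 / (48.250000 × 2.677) = 0.548832
regime bands: climb J<0.3091 | cruise [0.3091, 0.6182) | windmill J≥0.6182
J = 0.5488 → cruise

J = 0.5488, regime = cruise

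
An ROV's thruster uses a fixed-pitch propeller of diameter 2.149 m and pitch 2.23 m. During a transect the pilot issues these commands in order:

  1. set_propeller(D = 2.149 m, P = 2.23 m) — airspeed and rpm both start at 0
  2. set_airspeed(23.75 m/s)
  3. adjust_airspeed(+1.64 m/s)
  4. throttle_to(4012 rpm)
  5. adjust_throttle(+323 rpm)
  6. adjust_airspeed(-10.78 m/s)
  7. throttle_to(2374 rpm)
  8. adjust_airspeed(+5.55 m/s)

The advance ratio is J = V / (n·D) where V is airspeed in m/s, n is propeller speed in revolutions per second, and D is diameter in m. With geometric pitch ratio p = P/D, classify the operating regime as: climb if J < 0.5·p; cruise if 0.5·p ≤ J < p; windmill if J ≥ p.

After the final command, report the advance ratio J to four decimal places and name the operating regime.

set_propeller: D = 2.149 m, P = 2.23 m (p = P/D = 1.037692); state ← (V=0, rpm=0)
set_airspeed(23.75): V ← 23.75 m/s
adjust_airspeed(+1.64): V ← 23.75 +1.64 = 25.39 m/s
throttle_to(4012): rpm ← 4012
adjust_throttle(+323): rpm ← 4012 +323 = 4335
adjust_airspeed(-10.78): V ← 25.39 -10.78 = 14.61 m/s
throttle_to(2374): rpm ← 2374
adjust_airspeed(+5.55): V ← 14.61 +5.55 = 20.16 m/s
final state: V = 20.16 m/s, rpm = 2374 → n = rpm/60 = 39.566667 rev/s
J = V / (n·D) = 20.16 / (39.566667 × 2.149) = 0.237096
regime bands: climb J<0.5188 | cruise [0.5188, 1.0377) | windmill J≥1.0377
J = 0.2371 → climb

J = 0.2371, regime = climb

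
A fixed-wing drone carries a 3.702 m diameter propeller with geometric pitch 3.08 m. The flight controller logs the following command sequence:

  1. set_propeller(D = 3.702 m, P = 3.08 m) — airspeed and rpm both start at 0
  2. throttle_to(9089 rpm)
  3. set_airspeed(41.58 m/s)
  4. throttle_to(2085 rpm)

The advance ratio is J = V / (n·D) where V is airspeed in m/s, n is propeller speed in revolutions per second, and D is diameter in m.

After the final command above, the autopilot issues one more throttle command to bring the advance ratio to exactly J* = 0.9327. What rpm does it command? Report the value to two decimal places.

rpm = 722.53

set_propeller: D = 3.702 m, P = 3.08 m (p = P/D = 0.831983); state ← (V=0, rpm=0)
throttle_to(9089): rpm ← 9089
set_airspeed(41.58): V ← 41.58 m/s
throttle_to(2085): rpm ← 2085
final state: V = 41.58 m/s, rpm = 2085 → n = rpm/60 = 34.750000 rev/s
target J* = 0.9327; solve J* = V/(n·D) for n: n = V/(J*·D) = 41.58/(0.9327 × 3.702) = 12.042207 rev/s
rpm = 60·n = 722.532429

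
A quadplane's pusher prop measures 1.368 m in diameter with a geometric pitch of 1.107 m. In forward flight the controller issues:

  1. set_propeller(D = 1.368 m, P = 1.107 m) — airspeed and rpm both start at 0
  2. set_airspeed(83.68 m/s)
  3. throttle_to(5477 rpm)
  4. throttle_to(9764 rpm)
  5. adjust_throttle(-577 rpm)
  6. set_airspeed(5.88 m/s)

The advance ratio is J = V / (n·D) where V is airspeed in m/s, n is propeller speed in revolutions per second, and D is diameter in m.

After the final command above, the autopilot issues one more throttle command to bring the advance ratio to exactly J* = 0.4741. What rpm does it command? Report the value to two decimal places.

rpm = 543.97

set_propeller: D = 1.368 m, P = 1.107 m (p = P/D = 0.809211); state ← (V=0, rpm=0)
set_airspeed(83.68): V ← 83.68 m/s
throttle_to(5477): rpm ← 5477
throttle_to(9764): rpm ← 9764
adjust_throttle(-577): rpm ← 9764 -577 = 9187
set_airspeed(5.88): V ← 5.88 m/s
final state: V = 5.88 m/s, rpm = 9187 → n = rpm/60 = 153.116667 rev/s
target J* = 0.4741; solve J* = V/(n·D) for n: n = V/(J*·D) = 5.88/(0.4741 × 1.368) = 9.066116 rev/s
rpm = 60·n = 543.966962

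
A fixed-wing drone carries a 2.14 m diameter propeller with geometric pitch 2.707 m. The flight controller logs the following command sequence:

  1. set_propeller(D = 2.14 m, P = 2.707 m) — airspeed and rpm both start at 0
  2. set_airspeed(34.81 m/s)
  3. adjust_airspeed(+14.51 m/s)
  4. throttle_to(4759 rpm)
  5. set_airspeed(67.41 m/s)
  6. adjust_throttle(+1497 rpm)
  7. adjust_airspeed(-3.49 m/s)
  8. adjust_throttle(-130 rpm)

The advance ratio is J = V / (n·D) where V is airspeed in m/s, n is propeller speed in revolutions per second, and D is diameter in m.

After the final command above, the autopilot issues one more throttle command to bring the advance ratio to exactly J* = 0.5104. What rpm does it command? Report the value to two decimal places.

rpm = 3511.26

set_propeller: D = 2.14 m, P = 2.707 m (p = P/D = 1.264953); state ← (V=0, rpm=0)
set_airspeed(34.81): V ← 34.81 m/s
adjust_airspeed(+14.51): V ← 34.81 +14.51 = 49.32 m/s
throttle_to(4759): rpm ← 4759
set_airspeed(67.41): V ← 67.41 m/s
adjust_throttle(+1497): rpm ← 4759 +1497 = 6256
adjust_airspeed(-3.49): V ← 67.41 -3.49 = 63.92 m/s
adjust_throttle(-130): rpm ← 6256 -130 = 6126
final state: V = 63.92 m/s, rpm = 6126 → n = rpm/60 = 102.100000 rev/s
target J* = 0.5104; solve J* = V/(n·D) for n: n = V/(J*·D) = 63.92/(0.5104 × 2.14) = 58.521079 rev/s
rpm = 60·n = 3511.264758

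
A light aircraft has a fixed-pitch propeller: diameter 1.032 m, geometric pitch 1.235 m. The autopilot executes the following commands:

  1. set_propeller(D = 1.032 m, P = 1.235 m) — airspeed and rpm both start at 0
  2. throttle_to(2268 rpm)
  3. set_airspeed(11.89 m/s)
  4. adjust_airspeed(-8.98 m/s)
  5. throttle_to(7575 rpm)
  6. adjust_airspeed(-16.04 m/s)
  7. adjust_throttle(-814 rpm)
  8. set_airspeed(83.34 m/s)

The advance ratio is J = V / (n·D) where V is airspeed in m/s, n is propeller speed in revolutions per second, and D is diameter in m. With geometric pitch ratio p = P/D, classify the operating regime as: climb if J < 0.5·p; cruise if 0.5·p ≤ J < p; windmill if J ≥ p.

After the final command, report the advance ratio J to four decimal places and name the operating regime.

J = 0.7167, regime = cruise

set_propeller: D = 1.032 m, P = 1.235 m (p = P/D = 1.196705); state ← (V=0, rpm=0)
throttle_to(2268): rpm ← 2268
set_airspeed(11.89): V ← 11.89 m/s
adjust_airspeed(-8.98): V ← 11.89 -8.98 = 2.91 m/s
throttle_to(7575): rpm ← 7575
adjust_airspeed(-16.04): V ← 2.91 -16.04 = -13.13 m/s
adjust_throttle(-814): rpm ← 7575 -814 = 6761
set_airspeed(83.34): V ← 83.34 m/s
final state: V = 83.34 m/s, rpm = 6761 → n = rpm/60 = 112.683333 rev/s
J = V / (n·D) = 83.34 / (112.683333 × 1.032) = 0.716662
regime bands: climb J<0.5984 | cruise [0.5984, 1.1967) | windmill J≥1.1967
J = 0.7167 → cruise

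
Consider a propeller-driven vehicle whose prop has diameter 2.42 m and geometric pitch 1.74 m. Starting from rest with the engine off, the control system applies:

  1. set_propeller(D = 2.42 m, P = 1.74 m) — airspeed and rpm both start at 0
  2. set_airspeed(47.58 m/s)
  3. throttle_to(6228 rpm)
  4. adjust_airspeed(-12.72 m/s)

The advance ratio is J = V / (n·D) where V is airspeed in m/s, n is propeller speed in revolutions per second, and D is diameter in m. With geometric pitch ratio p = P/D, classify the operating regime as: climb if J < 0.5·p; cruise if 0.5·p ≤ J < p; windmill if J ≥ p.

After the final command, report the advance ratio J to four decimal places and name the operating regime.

set_propeller: D = 2.42 m, P = 1.74 m (p = P/D = 0.719008); state ← (V=0, rpm=0)
set_airspeed(47.58): V ← 47.58 m/s
throttle_to(6228): rpm ← 6228
adjust_airspeed(-12.72): V ← 47.58 -12.72 = 34.86 m/s
final state: V = 34.86 m/s, rpm = 6228 → n = rpm/60 = 103.800000 rev/s
J = V / (n·D) = 34.86 / (103.800000 × 2.42) = 0.138776
regime bands: climb J<0.3595 | cruise [0.3595, 0.7190) | windmill J≥0.7190
J = 0.1388 → climb

J = 0.1388, regime = climb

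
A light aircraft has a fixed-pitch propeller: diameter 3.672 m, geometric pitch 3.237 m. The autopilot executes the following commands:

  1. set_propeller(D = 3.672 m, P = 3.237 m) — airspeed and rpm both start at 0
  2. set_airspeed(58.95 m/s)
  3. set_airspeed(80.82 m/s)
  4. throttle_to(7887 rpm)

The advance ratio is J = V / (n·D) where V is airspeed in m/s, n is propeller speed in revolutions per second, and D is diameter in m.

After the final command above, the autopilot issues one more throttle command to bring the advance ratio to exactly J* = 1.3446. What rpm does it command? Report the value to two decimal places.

rpm = 982.14

set_propeller: D = 3.672 m, P = 3.237 m (p = P/D = 0.881536); state ← (V=0, rpm=0)
set_airspeed(58.95): V ← 58.95 m/s
set_airspeed(80.82): V ← 80.82 m/s
throttle_to(7887): rpm ← 7887
final state: V = 80.82 m/s, rpm = 7887 → n = rpm/60 = 131.450000 rev/s
target J* = 1.3446; solve J* = V/(n·D) for n: n = V/(J*·D) = 80.82/(1.3446 × 3.672) = 16.369035 rev/s
rpm = 60·n = 982.142076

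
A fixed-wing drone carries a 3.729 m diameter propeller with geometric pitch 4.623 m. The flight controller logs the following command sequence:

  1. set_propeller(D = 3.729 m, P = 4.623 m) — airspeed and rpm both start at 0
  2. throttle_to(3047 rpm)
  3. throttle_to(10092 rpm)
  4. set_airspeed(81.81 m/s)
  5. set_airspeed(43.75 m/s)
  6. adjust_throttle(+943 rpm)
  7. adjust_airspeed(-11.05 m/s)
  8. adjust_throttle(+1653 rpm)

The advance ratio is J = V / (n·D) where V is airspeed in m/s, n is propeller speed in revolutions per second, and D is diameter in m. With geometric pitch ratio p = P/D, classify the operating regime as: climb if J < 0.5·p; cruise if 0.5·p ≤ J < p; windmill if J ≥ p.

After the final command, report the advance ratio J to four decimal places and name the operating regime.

J = 0.0415, regime = climb

set_propeller: D = 3.729 m, P = 4.623 m (p = P/D = 1.239743); state ← (V=0, rpm=0)
throttle_to(3047): rpm ← 3047
throttle_to(10092): rpm ← 10092
set_airspeed(81.81): V ← 81.81 m/s
set_airspeed(43.75): V ← 43.75 m/s
adjust_throttle(+943): rpm ← 10092 +943 = 11035
adjust_airspeed(-11.05): V ← 43.75 -11.05 = 32.7 m/s
adjust_throttle(+1653): rpm ← 11035 +1653 = 12688
final state: V = 32.7 m/s, rpm = 12688 → n = rpm/60 = 211.466667 rev/s
J = V / (n·D) = 32.7 / (211.466667 × 3.729) = 0.041468
regime bands: climb J<0.6199 | cruise [0.6199, 1.2397) | windmill J≥1.2397
J = 0.0415 → climb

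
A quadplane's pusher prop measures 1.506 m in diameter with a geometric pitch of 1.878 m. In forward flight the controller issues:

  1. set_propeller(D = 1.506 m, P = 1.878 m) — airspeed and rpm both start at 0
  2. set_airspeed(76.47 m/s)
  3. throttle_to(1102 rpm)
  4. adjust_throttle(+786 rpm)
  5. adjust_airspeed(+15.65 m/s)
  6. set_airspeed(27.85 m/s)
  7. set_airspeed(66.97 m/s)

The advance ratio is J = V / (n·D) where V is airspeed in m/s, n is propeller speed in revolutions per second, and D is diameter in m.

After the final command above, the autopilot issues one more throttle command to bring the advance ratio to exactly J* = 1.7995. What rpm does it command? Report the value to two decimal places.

rpm = 1482.70

set_propeller: D = 1.506 m, P = 1.878 m (p = P/D = 1.247012); state ← (V=0, rpm=0)
set_airspeed(76.47): V ← 76.47 m/s
throttle_to(1102): rpm ← 1102
adjust_throttle(+786): rpm ← 1102 +786 = 1888
adjust_airspeed(+15.65): V ← 76.47 +15.65 = 92.12 m/s
set_airspeed(27.85): V ← 27.85 m/s
set_airspeed(66.97): V ← 66.97 m/s
final state: V = 66.97 m/s, rpm = 1888 → n = rpm/60 = 31.466667 rev/s
target J* = 1.7995; solve J* = V/(n·D) for n: n = V/(J*·D) = 66.97/(1.7995 × 1.506) = 24.711749 rev/s
rpm = 60·n = 1482.704912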